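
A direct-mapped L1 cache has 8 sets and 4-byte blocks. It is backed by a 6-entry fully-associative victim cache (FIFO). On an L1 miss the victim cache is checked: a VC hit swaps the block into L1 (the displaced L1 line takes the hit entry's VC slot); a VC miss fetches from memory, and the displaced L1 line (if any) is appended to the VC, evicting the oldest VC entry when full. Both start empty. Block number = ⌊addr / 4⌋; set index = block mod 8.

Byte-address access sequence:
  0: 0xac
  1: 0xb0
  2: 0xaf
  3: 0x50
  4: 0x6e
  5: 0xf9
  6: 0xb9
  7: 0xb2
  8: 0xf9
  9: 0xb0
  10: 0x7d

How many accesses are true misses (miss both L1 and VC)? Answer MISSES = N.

MISSES = 7

#0 0xac→b43/s3 MISS; vc=[]
#1 0xb0→b44/s4 MISS; vc=[]
#2 0xaf→b43/s3 L1-HIT; vc=[]
#3 0x50→b20/s4 MISS; vc=[44]
#4 0x6e→b27/s3 MISS; vc=[44,43]
#5 0xf9→b62/s6 MISS; vc=[44,43]
#6 0xb9→b46/s6 MISS; vc=[44,43,62]
#7 0xb2→b44/s4 VC-HIT; vc=[20,43,62]
#8 0xf9→b62/s6 VC-HIT; vc=[20,43,46]
#9 0xb0→b44/s4 L1-HIT; vc=[20,43,46]
#10 0x7d→b31/s7 MISS; vc=[20,43,46]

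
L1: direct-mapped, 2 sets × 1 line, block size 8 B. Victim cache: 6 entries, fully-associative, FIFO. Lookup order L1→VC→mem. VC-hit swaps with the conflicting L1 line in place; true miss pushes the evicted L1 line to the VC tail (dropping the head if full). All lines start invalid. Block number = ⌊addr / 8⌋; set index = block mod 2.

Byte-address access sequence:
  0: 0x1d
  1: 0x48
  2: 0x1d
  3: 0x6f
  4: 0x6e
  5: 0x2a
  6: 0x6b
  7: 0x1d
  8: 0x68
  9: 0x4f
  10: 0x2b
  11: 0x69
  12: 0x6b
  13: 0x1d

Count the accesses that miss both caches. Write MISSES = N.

  [0] addr=0x1d blk=3 s=1: MISS | VC []
  [1] addr=0x48 blk=9 s=1: MISS | VC [3]
  [2] addr=0x1d blk=3 s=1: VC-HIT | VC [9]
  [3] addr=0x6f blk=13 s=1: MISS | VC [9, 3]
  [4] addr=0x6e blk=13 s=1: L1-HIT | VC [9, 3]
  [5] addr=0x2a blk=5 s=1: MISS | VC [9, 3, 13]
  [6] addr=0x6b blk=13 s=1: VC-HIT | VC [9, 3, 5]
  [7] addr=0x1d blk=3 s=1: VC-HIT | VC [9, 13, 5]
  [8] addr=0x68 blk=13 s=1: VC-HIT | VC [9, 3, 5]
  [9] addr=0x4f blk=9 s=1: VC-HIT | VC [13, 3, 5]
  [10] addr=0x2b blk=5 s=1: VC-HIT | VC [13, 3, 9]
  [11] addr=0x69 blk=13 s=1: VC-HIT | VC [5, 3, 9]
  [12] addr=0x6b blk=13 s=1: L1-HIT | VC [5, 3, 9]
  [13] addr=0x1d blk=3 s=1: VC-HIT | VC [5, 13, 9]

MISSES = 4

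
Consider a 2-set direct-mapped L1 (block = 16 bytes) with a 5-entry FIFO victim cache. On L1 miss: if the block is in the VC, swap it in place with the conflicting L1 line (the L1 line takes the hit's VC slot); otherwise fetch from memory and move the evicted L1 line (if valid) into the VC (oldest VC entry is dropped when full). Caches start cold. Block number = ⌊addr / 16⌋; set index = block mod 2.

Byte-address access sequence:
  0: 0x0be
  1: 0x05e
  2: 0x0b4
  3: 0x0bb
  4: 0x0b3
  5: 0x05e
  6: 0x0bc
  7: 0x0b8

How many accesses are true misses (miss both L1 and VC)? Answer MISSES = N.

#0 0xbe→b11/s1 MISS; vc=[]
#1 0x5e→b5/s1 MISS; vc=[11]
#2 0xb4→b11/s1 VC-HIT; vc=[5]
#3 0xbb→b11/s1 L1-HIT; vc=[5]
#4 0xb3→b11/s1 L1-HIT; vc=[5]
#5 0x5e→b5/s1 VC-HIT; vc=[11]
#6 0xbc→b11/s1 VC-HIT; vc=[5]
#7 0xb8→b11/s1 L1-HIT; vc=[5]

MISSES = 2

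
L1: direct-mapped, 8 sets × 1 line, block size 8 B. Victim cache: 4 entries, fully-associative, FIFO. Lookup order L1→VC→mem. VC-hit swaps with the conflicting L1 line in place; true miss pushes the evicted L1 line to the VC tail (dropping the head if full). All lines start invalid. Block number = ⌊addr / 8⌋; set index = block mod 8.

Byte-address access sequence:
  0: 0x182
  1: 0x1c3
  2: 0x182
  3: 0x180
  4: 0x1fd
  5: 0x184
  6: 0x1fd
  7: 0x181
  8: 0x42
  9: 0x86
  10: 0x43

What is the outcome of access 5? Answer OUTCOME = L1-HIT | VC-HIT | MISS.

OUTCOME = L1-HIT

0: 0x182 (blk 48, set 0) → MISS  vc=[]
1: 0x1c3 (blk 56, set 0) → MISS  vc=[48]
2: 0x182 (blk 48, set 0) → VC-HIT  vc=[56]
3: 0x180 (blk 48, set 0) → L1-HIT  vc=[56]
4: 0x1fd (blk 63, set 7) → MISS  vc=[56]
5: 0x184 (blk 48, set 0) → L1-HIT  vc=[56]
6: 0x1fd (blk 63, set 7) → L1-HIT  vc=[56]
7: 0x181 (blk 48, set 0) → L1-HIT  vc=[56]
8: 0x42 (blk 8, set 0) → MISS  vc=[56, 48]
9: 0x86 (blk 16, set 0) → MISS  vc=[56, 48, 8]
10: 0x43 (blk 8, set 0) → VC-HIT  vc=[56, 48, 16]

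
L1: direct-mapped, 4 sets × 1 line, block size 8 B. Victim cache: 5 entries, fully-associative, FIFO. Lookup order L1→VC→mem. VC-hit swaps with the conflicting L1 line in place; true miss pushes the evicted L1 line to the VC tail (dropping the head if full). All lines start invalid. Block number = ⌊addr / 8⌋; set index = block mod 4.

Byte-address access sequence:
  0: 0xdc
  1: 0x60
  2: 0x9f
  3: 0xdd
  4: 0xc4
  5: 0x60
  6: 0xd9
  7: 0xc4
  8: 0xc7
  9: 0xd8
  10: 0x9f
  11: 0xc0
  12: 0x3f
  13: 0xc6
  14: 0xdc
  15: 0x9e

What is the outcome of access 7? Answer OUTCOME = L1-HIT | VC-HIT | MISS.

OUTCOME = VC-HIT

#0 0xdc→b27/s3 MISS; vc=[]
#1 0x60→b12/s0 MISS; vc=[]
#2 0x9f→b19/s3 MISS; vc=[27]
#3 0xdd→b27/s3 VC-HIT; vc=[19]
#4 0xc4→b24/s0 MISS; vc=[19,12]
#5 0x60→b12/s0 VC-HIT; vc=[19,24]
#6 0xd9→b27/s3 L1-HIT; vc=[19,24]
#7 0xc4→b24/s0 VC-HIT; vc=[19,12]
#8 0xc7→b24/s0 L1-HIT; vc=[19,12]
#9 0xd8→b27/s3 L1-HIT; vc=[19,12]
#10 0x9f→b19/s3 VC-HIT; vc=[27,12]
#11 0xc0→b24/s0 L1-HIT; vc=[27,12]
#12 0x3f→b7/s3 MISS; vc=[27,12,19]
#13 0xc6→b24/s0 L1-HIT; vc=[27,12,19]
#14 0xdc→b27/s3 VC-HIT; vc=[7,12,19]
#15 0x9e→b19/s3 VC-HIT; vc=[7,12,27]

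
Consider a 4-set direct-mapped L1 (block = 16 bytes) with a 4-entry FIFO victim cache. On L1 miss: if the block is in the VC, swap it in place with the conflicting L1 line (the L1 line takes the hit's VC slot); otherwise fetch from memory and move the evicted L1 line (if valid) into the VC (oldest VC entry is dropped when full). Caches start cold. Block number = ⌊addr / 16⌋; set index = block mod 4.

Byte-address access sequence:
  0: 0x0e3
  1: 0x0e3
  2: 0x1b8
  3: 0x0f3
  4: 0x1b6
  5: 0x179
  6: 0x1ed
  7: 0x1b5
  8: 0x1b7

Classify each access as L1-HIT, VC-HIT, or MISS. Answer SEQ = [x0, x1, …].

  [0] addr=0xe3 blk=14 s=2: MISS | VC []
  [1] addr=0xe3 blk=14 s=2: L1-HIT | VC []
  [2] addr=0x1b8 blk=27 s=3: MISS | VC []
  [3] addr=0xf3 blk=15 s=3: MISS | VC [27]
  [4] addr=0x1b6 blk=27 s=3: VC-HIT | VC [15]
  [5] addr=0x179 blk=23 s=3: MISS | VC [15, 27]
  [6] addr=0x1ed blk=30 s=2: MISS | VC [15, 27, 14]
  [7] addr=0x1b5 blk=27 s=3: VC-HIT | VC [15, 23, 14]
  [8] addr=0x1b7 blk=27 s=3: L1-HIT | VC [15, 23, 14]

SEQ = [MISS, L1-HIT, MISS, MISS, VC-HIT, MISS, MISS, VC-HIT, L1-HIT]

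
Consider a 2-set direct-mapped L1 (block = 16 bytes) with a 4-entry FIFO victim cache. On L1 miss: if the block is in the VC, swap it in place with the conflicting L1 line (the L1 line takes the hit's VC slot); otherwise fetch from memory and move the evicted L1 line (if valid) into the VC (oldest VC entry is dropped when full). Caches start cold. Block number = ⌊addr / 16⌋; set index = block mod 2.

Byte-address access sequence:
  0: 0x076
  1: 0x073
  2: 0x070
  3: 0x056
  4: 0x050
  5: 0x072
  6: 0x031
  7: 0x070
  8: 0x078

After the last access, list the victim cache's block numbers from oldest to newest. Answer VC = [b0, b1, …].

VC = [5, 3]

0: 0x76 (blk 7, set 1) → MISS  vc=[]
1: 0x73 (blk 7, set 1) → L1-HIT  vc=[]
2: 0x70 (blk 7, set 1) → L1-HIT  vc=[]
3: 0x56 (blk 5, set 1) → MISS  vc=[7]
4: 0x50 (blk 5, set 1) → L1-HIT  vc=[7]
5: 0x72 (blk 7, set 1) → VC-HIT  vc=[5]
6: 0x31 (blk 3, set 1) → MISS  vc=[5, 7]
7: 0x70 (blk 7, set 1) → VC-HIT  vc=[5, 3]
8: 0x78 (blk 7, set 1) → L1-HIT  vc=[5, 3]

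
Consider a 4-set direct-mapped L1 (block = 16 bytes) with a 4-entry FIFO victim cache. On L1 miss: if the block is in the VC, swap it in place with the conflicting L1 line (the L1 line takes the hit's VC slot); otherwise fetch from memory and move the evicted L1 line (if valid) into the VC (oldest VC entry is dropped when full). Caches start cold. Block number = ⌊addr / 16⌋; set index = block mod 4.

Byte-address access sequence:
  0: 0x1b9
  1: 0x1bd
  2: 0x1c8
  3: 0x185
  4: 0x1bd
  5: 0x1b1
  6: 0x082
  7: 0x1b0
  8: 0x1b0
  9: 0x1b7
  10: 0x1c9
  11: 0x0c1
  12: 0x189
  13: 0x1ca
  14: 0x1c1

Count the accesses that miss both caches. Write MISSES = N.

MISSES = 5

#0 0x1b9→b27/s3 MISS; vc=[]
#1 0x1bd→b27/s3 L1-HIT; vc=[]
#2 0x1c8→b28/s0 MISS; vc=[]
#3 0x185→b24/s0 MISS; vc=[28]
#4 0x1bd→b27/s3 L1-HIT; vc=[28]
#5 0x1b1→b27/s3 L1-HIT; vc=[28]
#6 0x82→b8/s0 MISS; vc=[28,24]
#7 0x1b0→b27/s3 L1-HIT; vc=[28,24]
#8 0x1b0→b27/s3 L1-HIT; vc=[28,24]
#9 0x1b7→b27/s3 L1-HIT; vc=[28,24]
#10 0x1c9→b28/s0 VC-HIT; vc=[8,24]
#11 0xc1→b12/s0 MISS; vc=[8,24,28]
#12 0x189→b24/s0 VC-HIT; vc=[8,12,28]
#13 0x1ca→b28/s0 VC-HIT; vc=[8,12,24]
#14 0x1c1→b28/s0 L1-HIT; vc=[8,12,24]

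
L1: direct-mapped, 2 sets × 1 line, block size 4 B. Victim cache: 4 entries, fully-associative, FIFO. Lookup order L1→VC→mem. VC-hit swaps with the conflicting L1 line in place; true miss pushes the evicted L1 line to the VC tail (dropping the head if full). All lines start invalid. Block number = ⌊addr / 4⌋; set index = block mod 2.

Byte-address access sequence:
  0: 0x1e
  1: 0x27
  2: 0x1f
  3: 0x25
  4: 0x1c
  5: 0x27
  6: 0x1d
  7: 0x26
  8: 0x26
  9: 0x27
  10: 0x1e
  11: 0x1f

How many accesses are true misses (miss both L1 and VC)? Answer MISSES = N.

#0 0x1e→b7/s1 MISS; vc=[]
#1 0x27→b9/s1 MISS; vc=[7]
#2 0x1f→b7/s1 VC-HIT; vc=[9]
#3 0x25→b9/s1 VC-HIT; vc=[7]
#4 0x1c→b7/s1 VC-HIT; vc=[9]
#5 0x27→b9/s1 VC-HIT; vc=[7]
#6 0x1d→b7/s1 VC-HIT; vc=[9]
#7 0x26→b9/s1 VC-HIT; vc=[7]
#8 0x26→b9/s1 L1-HIT; vc=[7]
#9 0x27→b9/s1 L1-HIT; vc=[7]
#10 0x1e→b7/s1 VC-HIT; vc=[9]
#11 0x1f→b7/s1 L1-HIT; vc=[9]

MISSES = 2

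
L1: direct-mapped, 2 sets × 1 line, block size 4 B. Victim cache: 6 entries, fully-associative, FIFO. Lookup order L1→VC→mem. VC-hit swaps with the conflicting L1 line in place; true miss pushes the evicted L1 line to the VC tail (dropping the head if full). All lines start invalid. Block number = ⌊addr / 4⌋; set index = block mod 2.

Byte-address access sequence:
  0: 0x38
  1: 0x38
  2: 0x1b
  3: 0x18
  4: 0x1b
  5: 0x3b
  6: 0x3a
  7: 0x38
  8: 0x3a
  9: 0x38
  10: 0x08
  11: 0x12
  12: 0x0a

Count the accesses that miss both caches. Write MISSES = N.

MISSES = 4

  [0] addr=0x38 blk=14 s=0: MISS | VC []
  [1] addr=0x38 blk=14 s=0: L1-HIT | VC []
  [2] addr=0x1b blk=6 s=0: MISS | VC [14]
  [3] addr=0x18 blk=6 s=0: L1-HIT | VC [14]
  [4] addr=0x1b blk=6 s=0: L1-HIT | VC [14]
  [5] addr=0x3b blk=14 s=0: VC-HIT | VC [6]
  [6] addr=0x3a blk=14 s=0: L1-HIT | VC [6]
  [7] addr=0x38 blk=14 s=0: L1-HIT | VC [6]
  [8] addr=0x3a blk=14 s=0: L1-HIT | VC [6]
  [9] addr=0x38 blk=14 s=0: L1-HIT | VC [6]
  [10] addr=0x8 blk=2 s=0: MISS | VC [6, 14]
  [11] addr=0x12 blk=4 s=0: MISS | VC [6, 14, 2]
  [12] addr=0xa blk=2 s=0: VC-HIT | VC [6, 14, 4]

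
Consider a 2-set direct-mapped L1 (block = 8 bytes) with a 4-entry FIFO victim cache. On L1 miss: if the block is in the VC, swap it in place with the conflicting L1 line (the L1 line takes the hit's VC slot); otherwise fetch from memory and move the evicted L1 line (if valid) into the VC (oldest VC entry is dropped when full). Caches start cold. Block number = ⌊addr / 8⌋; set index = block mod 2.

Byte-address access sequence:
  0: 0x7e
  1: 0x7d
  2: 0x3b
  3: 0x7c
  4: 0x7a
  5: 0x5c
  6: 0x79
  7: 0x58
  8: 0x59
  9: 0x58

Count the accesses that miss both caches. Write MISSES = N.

  [0] addr=0x7e blk=15 s=1: MISS | VC []
  [1] addr=0x7d blk=15 s=1: L1-HIT | VC []
  [2] addr=0x3b blk=7 s=1: MISS | VC [15]
  [3] addr=0x7c blk=15 s=1: VC-HIT | VC [7]
  [4] addr=0x7a blk=15 s=1: L1-HIT | VC [7]
  [5] addr=0x5c blk=11 s=1: MISS | VC [7, 15]
  [6] addr=0x79 blk=15 s=1: VC-HIT | VC [7, 11]
  [7] addr=0x58 blk=11 s=1: VC-HIT | VC [7, 15]
  [8] addr=0x59 blk=11 s=1: L1-HIT | VC [7, 15]
  [9] addr=0x58 blk=11 s=1: L1-HIT | VC [7, 15]

MISSES = 3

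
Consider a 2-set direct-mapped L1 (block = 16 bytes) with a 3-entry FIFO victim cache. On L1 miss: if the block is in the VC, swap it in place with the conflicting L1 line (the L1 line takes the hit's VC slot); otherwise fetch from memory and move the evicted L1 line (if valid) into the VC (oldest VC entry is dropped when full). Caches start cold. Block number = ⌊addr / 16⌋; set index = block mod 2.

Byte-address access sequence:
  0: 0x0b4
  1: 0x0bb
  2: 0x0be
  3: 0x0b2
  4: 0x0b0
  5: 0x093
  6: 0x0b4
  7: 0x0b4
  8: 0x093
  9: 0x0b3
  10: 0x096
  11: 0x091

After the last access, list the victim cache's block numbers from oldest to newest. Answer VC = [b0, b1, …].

VC = [11]

  [0] addr=0xb4 blk=11 s=1: MISS | VC []
  [1] addr=0xbb blk=11 s=1: L1-HIT | VC []
  [2] addr=0xbe blk=11 s=1: L1-HIT | VC []
  [3] addr=0xb2 blk=11 s=1: L1-HIT | VC []
  [4] addr=0xb0 blk=11 s=1: L1-HIT | VC []
  [5] addr=0x93 blk=9 s=1: MISS | VC [11]
  [6] addr=0xb4 blk=11 s=1: VC-HIT | VC [9]
  [7] addr=0xb4 blk=11 s=1: L1-HIT | VC [9]
  [8] addr=0x93 blk=9 s=1: VC-HIT | VC [11]
  [9] addr=0xb3 blk=11 s=1: VC-HIT | VC [9]
  [10] addr=0x96 blk=9 s=1: VC-HIT | VC [11]
  [11] addr=0x91 blk=9 s=1: L1-HIT | VC [11]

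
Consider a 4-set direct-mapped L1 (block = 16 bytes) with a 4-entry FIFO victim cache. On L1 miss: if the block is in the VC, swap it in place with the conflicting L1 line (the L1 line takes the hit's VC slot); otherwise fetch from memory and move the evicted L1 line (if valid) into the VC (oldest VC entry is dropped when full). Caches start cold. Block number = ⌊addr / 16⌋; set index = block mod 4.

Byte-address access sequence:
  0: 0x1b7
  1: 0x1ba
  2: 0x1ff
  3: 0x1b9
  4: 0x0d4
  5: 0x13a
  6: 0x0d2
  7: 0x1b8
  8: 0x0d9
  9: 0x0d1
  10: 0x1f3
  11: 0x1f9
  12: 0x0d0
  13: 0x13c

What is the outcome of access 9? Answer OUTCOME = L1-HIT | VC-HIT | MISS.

  [0] addr=0x1b7 blk=27 s=3: MISS | VC []
  [1] addr=0x1ba blk=27 s=3: L1-HIT | VC []
  [2] addr=0x1ff blk=31 s=3: MISS | VC [27]
  [3] addr=0x1b9 blk=27 s=3: VC-HIT | VC [31]
  [4] addr=0xd4 blk=13 s=1: MISS | VC [31]
  [5] addr=0x13a blk=19 s=3: MISS | VC [31, 27]
  [6] addr=0xd2 blk=13 s=1: L1-HIT | VC [31, 27]
  [7] addr=0x1b8 blk=27 s=3: VC-HIT | VC [31, 19]
  [8] addr=0xd9 blk=13 s=1: L1-HIT | VC [31, 19]
  [9] addr=0xd1 blk=13 s=1: L1-HIT | VC [31, 19]
  [10] addr=0x1f3 blk=31 s=3: VC-HIT | VC [27, 19]
  [11] addr=0x1f9 blk=31 s=3: L1-HIT | VC [27, 19]
  [12] addr=0xd0 blk=13 s=1: L1-HIT | VC [27, 19]
  [13] addr=0x13c blk=19 s=3: VC-HIT | VC [27, 31]

OUTCOME = L1-HIT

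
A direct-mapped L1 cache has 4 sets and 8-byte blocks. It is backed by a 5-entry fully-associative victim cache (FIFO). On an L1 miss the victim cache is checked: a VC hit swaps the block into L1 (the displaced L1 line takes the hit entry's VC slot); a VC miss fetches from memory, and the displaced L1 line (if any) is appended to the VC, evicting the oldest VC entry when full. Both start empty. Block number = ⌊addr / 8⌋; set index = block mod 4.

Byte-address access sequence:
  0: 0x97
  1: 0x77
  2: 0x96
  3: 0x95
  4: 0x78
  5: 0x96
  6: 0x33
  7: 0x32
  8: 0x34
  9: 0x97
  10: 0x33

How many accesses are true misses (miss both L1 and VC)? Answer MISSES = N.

MISSES = 4

  [0] addr=0x97 blk=18 s=2: MISS | VC []
  [1] addr=0x77 blk=14 s=2: MISS | VC [18]
  [2] addr=0x96 blk=18 s=2: VC-HIT | VC [14]
  [3] addr=0x95 blk=18 s=2: L1-HIT | VC [14]
  [4] addr=0x78 blk=15 s=3: MISS | VC [14]
  [5] addr=0x96 blk=18 s=2: L1-HIT | VC [14]
  [6] addr=0x33 blk=6 s=2: MISS | VC [14, 18]
  [7] addr=0x32 blk=6 s=2: L1-HIT | VC [14, 18]
  [8] addr=0x34 blk=6 s=2: L1-HIT | VC [14, 18]
  [9] addr=0x97 blk=18 s=2: VC-HIT | VC [14, 6]
  [10] addr=0x33 blk=6 s=2: VC-HIT | VC [14, 18]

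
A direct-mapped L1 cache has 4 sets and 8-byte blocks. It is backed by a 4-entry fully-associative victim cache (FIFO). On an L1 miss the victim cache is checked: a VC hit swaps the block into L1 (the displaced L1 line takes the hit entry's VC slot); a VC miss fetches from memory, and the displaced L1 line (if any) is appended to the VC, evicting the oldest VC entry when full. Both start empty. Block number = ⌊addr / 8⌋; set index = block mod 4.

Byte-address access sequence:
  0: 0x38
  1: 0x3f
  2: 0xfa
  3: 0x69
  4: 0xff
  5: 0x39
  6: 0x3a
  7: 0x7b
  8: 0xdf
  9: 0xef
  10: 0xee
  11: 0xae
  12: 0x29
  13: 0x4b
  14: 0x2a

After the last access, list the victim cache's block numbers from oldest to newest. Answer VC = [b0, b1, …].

  [0] addr=0x38 blk=7 s=3: MISS | VC []
  [1] addr=0x3f blk=7 s=3: L1-HIT | VC []
  [2] addr=0xfa blk=31 s=3: MISS | VC [7]
  [3] addr=0x69 blk=13 s=1: MISS | VC [7]
  [4] addr=0xff blk=31 s=3: L1-HIT | VC [7]
  [5] addr=0x39 blk=7 s=3: VC-HIT | VC [31]
  [6] addr=0x3a blk=7 s=3: L1-HIT | VC [31]
  [7] addr=0x7b blk=15 s=3: MISS | VC [31, 7]
  [8] addr=0xdf blk=27 s=3: MISS | VC [31, 7, 15]
  [9] addr=0xef blk=29 s=1: MISS | VC [31, 7, 15, 13]
  [10] addr=0xee blk=29 s=1: L1-HIT | VC [31, 7, 15, 13]
  [11] addr=0xae blk=21 s=1: MISS | VC [7, 15, 13, 29]
  [12] addr=0x29 blk=5 s=1: MISS | VC [15, 13, 29, 21]
  [13] addr=0x4b blk=9 s=1: MISS | VC [13, 29, 21, 5]
  [14] addr=0x2a blk=5 s=1: VC-HIT | VC [13, 29, 21, 9]

VC = [13, 29, 21, 9]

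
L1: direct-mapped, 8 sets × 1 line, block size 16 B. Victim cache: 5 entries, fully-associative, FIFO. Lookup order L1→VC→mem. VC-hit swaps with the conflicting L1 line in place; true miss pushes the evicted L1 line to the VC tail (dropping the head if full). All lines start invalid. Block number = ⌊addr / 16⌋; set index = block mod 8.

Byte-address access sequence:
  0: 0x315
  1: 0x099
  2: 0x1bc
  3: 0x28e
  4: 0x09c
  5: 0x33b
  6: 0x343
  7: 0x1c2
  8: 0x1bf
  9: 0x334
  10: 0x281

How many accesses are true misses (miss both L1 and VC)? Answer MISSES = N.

MISSES = 7

  [0] addr=0x315 blk=49 s=1: MISS | VC []
  [1] addr=0x99 blk=9 s=1: MISS | VC [49]
  [2] addr=0x1bc blk=27 s=3: MISS | VC [49]
  [3] addr=0x28e blk=40 s=0: MISS | VC [49]
  [4] addr=0x9c blk=9 s=1: L1-HIT | VC [49]
  [5] addr=0x33b blk=51 s=3: MISS | VC [49, 27]
  [6] addr=0x343 blk=52 s=4: MISS | VC [49, 27]
  [7] addr=0x1c2 blk=28 s=4: MISS | VC [49, 27, 52]
  [8] addr=0x1bf blk=27 s=3: VC-HIT | VC [49, 51, 52]
  [9] addr=0x334 blk=51 s=3: VC-HIT | VC [49, 27, 52]
  [10] addr=0x281 blk=40 s=0: L1-HIT | VC [49, 27, 52]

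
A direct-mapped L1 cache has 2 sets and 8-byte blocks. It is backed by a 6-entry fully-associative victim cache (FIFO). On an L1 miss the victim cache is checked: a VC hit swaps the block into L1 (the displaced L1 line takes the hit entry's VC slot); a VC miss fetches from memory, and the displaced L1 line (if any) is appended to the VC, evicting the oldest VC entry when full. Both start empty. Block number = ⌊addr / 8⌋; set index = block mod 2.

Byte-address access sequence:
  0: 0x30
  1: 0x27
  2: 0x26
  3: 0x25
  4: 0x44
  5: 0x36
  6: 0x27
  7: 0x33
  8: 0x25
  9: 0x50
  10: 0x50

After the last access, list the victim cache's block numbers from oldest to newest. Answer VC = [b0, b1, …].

VC = [8, 6, 4]

#0 0x30→b6/s0 MISS; vc=[]
#1 0x27→b4/s0 MISS; vc=[6]
#2 0x26→b4/s0 L1-HIT; vc=[6]
#3 0x25→b4/s0 L1-HIT; vc=[6]
#4 0x44→b8/s0 MISS; vc=[6,4]
#5 0x36→b6/s0 VC-HIT; vc=[8,4]
#6 0x27→b4/s0 VC-HIT; vc=[8,6]
#7 0x33→b6/s0 VC-HIT; vc=[8,4]
#8 0x25→b4/s0 VC-HIT; vc=[8,6]
#9 0x50→b10/s0 MISS; vc=[8,6,4]
#10 0x50→b10/s0 L1-HIT; vc=[8,6,4]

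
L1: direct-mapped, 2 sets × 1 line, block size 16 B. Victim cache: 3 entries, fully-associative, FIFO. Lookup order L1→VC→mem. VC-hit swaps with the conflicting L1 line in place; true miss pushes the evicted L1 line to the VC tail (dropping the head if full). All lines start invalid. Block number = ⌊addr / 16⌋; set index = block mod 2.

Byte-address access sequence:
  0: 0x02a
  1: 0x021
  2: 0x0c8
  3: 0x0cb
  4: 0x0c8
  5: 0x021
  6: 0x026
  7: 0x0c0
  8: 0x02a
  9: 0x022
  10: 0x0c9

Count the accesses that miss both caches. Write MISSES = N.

MISSES = 2

  [0] addr=0x2a blk=2 s=0: MISS | VC []
  [1] addr=0x21 blk=2 s=0: L1-HIT | VC []
  [2] addr=0xc8 blk=12 s=0: MISS | VC [2]
  [3] addr=0xcb blk=12 s=0: L1-HIT | VC [2]
  [4] addr=0xc8 blk=12 s=0: L1-HIT | VC [2]
  [5] addr=0x21 blk=2 s=0: VC-HIT | VC [12]
  [6] addr=0x26 blk=2 s=0: L1-HIT | VC [12]
  [7] addr=0xc0 blk=12 s=0: VC-HIT | VC [2]
  [8] addr=0x2a blk=2 s=0: VC-HIT | VC [12]
  [9] addr=0x22 blk=2 s=0: L1-HIT | VC [12]
  [10] addr=0xc9 blk=12 s=0: VC-HIT | VC [2]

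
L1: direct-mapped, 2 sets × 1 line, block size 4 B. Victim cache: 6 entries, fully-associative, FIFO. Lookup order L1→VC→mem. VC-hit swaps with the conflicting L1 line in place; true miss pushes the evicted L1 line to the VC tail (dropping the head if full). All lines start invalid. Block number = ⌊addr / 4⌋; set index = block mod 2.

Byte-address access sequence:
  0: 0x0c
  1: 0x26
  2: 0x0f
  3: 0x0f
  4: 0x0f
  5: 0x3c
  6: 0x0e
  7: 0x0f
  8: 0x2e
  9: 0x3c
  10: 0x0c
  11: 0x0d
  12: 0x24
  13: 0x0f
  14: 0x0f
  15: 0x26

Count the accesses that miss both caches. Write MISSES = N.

MISSES = 4

#0 0xc→b3/s1 MISS; vc=[]
#1 0x26→b9/s1 MISS; vc=[3]
#2 0xf→b3/s1 VC-HIT; vc=[9]
#3 0xf→b3/s1 L1-HIT; vc=[9]
#4 0xf→b3/s1 L1-HIT; vc=[9]
#5 0x3c→b15/s1 MISS; vc=[9,3]
#6 0xe→b3/s1 VC-HIT; vc=[9,15]
#7 0xf→b3/s1 L1-HIT; vc=[9,15]
#8 0x2e→b11/s1 MISS; vc=[9,15,3]
#9 0x3c→b15/s1 VC-HIT; vc=[9,11,3]
#10 0xc→b3/s1 VC-HIT; vc=[9,11,15]
#11 0xd→b3/s1 L1-HIT; vc=[9,11,15]
#12 0x24→b9/s1 VC-HIT; vc=[3,11,15]
#13 0xf→b3/s1 VC-HIT; vc=[9,11,15]
#14 0xf→b3/s1 L1-HIT; vc=[9,11,15]
#15 0x26→b9/s1 VC-HIT; vc=[3,11,15]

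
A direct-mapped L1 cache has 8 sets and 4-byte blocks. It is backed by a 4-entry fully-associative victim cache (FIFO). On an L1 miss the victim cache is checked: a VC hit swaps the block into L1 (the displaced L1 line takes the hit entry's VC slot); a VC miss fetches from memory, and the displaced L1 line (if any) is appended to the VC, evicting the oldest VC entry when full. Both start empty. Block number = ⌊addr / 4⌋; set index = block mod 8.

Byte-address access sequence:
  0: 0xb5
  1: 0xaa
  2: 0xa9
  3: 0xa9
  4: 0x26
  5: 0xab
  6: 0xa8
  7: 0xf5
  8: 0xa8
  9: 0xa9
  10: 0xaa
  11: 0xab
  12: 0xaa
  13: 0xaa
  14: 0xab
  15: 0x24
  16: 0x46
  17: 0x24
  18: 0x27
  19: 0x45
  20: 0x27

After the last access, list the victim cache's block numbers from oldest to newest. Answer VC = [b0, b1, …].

VC = [45, 17]

#0 0xb5→b45/s5 MISS; vc=[]
#1 0xaa→b42/s2 MISS; vc=[]
#2 0xa9→b42/s2 L1-HIT; vc=[]
#3 0xa9→b42/s2 L1-HIT; vc=[]
#4 0x26→b9/s1 MISS; vc=[]
#5 0xab→b42/s2 L1-HIT; vc=[]
#6 0xa8→b42/s2 L1-HIT; vc=[]
#7 0xf5→b61/s5 MISS; vc=[45]
#8 0xa8→b42/s2 L1-HIT; vc=[45]
#9 0xa9→b42/s2 L1-HIT; vc=[45]
#10 0xaa→b42/s2 L1-HIT; vc=[45]
#11 0xab→b42/s2 L1-HIT; vc=[45]
#12 0xaa→b42/s2 L1-HIT; vc=[45]
#13 0xaa→b42/s2 L1-HIT; vc=[45]
#14 0xab→b42/s2 L1-HIT; vc=[45]
#15 0x24→b9/s1 L1-HIT; vc=[45]
#16 0x46→b17/s1 MISS; vc=[45,9]
#17 0x24→b9/s1 VC-HIT; vc=[45,17]
#18 0x27→b9/s1 L1-HIT; vc=[45,17]
#19 0x45→b17/s1 VC-HIT; vc=[45,9]
#20 0x27→b9/s1 VC-HIT; vc=[45,17]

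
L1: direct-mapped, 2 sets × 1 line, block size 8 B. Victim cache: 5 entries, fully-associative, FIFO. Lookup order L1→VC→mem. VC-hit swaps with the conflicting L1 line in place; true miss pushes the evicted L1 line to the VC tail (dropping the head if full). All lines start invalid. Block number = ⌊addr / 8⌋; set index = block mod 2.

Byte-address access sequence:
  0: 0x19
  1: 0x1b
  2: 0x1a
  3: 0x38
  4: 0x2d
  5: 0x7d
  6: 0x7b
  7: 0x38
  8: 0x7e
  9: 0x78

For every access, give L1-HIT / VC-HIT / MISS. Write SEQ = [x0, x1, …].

0: 0x19 (blk 3, set 1) → MISS  vc=[]
1: 0x1b (blk 3, set 1) → L1-HIT  vc=[]
2: 0x1a (blk 3, set 1) → L1-HIT  vc=[]
3: 0x38 (blk 7, set 1) → MISS  vc=[3]
4: 0x2d (blk 5, set 1) → MISS  vc=[3, 7]
5: 0x7d (blk 15, set 1) → MISS  vc=[3, 7, 5]
6: 0x7b (blk 15, set 1) → L1-HIT  vc=[3, 7, 5]
7: 0x38 (blk 7, set 1) → VC-HIT  vc=[3, 15, 5]
8: 0x7e (blk 15, set 1) → VC-HIT  vc=[3, 7, 5]
9: 0x78 (blk 15, set 1) → L1-HIT  vc=[3, 7, 5]

SEQ = [MISS, L1-HIT, L1-HIT, MISS, MISS, MISS, L1-HIT, VC-HIT, VC-HIT, L1-HIT]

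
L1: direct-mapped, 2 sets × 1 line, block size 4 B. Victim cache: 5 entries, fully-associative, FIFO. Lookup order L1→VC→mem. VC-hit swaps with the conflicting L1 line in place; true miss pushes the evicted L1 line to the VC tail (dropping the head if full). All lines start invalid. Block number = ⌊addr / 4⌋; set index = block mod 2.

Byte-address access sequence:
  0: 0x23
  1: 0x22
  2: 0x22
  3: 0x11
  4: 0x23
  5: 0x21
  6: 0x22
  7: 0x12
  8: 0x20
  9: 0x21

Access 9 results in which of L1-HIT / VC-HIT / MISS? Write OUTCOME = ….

OUTCOME = L1-HIT

#0 0x23→b8/s0 MISS; vc=[]
#1 0x22→b8/s0 L1-HIT; vc=[]
#2 0x22→b8/s0 L1-HIT; vc=[]
#3 0x11→b4/s0 MISS; vc=[8]
#4 0x23→b8/s0 VC-HIT; vc=[4]
#5 0x21→b8/s0 L1-HIT; vc=[4]
#6 0x22→b8/s0 L1-HIT; vc=[4]
#7 0x12→b4/s0 VC-HIT; vc=[8]
#8 0x20→b8/s0 VC-HIT; vc=[4]
#9 0x21→b8/s0 L1-HIT; vc=[4]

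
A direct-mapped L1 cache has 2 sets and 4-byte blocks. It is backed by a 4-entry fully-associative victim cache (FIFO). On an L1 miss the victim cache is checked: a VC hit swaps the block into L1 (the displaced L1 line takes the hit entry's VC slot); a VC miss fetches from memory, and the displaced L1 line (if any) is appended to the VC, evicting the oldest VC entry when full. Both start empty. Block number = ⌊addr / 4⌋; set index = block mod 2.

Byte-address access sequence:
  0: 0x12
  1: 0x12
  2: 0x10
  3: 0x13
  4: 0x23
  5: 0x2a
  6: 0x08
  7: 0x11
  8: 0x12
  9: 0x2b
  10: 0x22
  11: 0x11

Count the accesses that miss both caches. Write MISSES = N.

MISSES = 4

#0 0x12→b4/s0 MISS; vc=[]
#1 0x12→b4/s0 L1-HIT; vc=[]
#2 0x10→b4/s0 L1-HIT; vc=[]
#3 0x13→b4/s0 L1-HIT; vc=[]
#4 0x23→b8/s0 MISS; vc=[4]
#5 0x2a→b10/s0 MISS; vc=[4,8]
#6 0x8→b2/s0 MISS; vc=[4,8,10]
#7 0x11→b4/s0 VC-HIT; vc=[2,8,10]
#8 0x12→b4/s0 L1-HIT; vc=[2,8,10]
#9 0x2b→b10/s0 VC-HIT; vc=[2,8,4]
#10 0x22→b8/s0 VC-HIT; vc=[2,10,4]
#11 0x11→b4/s0 VC-HIT; vc=[2,10,8]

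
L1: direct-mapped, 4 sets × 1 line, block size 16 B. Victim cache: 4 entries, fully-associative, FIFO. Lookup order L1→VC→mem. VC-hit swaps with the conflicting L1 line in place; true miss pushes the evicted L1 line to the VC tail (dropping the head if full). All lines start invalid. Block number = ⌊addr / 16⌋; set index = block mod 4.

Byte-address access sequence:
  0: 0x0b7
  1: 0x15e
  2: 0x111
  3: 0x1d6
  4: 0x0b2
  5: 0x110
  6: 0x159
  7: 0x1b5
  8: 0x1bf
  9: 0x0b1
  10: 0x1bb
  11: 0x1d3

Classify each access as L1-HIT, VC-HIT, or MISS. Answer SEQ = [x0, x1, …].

SEQ = [MISS, MISS, MISS, MISS, L1-HIT, VC-HIT, VC-HIT, MISS, L1-HIT, VC-HIT, VC-HIT, VC-HIT]

  [0] addr=0xb7 blk=11 s=3: MISS | VC []
  [1] addr=0x15e blk=21 s=1: MISS | VC []
  [2] addr=0x111 blk=17 s=1: MISS | VC [21]
  [3] addr=0x1d6 blk=29 s=1: MISS | VC [21, 17]
  [4] addr=0xb2 blk=11 s=3: L1-HIT | VC [21, 17]
  [5] addr=0x110 blk=17 s=1: VC-HIT | VC [21, 29]
  [6] addr=0x159 blk=21 s=1: VC-HIT | VC [17, 29]
  [7] addr=0x1b5 blk=27 s=3: MISS | VC [17, 29, 11]
  [8] addr=0x1bf blk=27 s=3: L1-HIT | VC [17, 29, 11]
  [9] addr=0xb1 blk=11 s=3: VC-HIT | VC [17, 29, 27]
  [10] addr=0x1bb blk=27 s=3: VC-HIT | VC [17, 29, 11]
  [11] addr=0x1d3 blk=29 s=1: VC-HIT | VC [17, 21, 11]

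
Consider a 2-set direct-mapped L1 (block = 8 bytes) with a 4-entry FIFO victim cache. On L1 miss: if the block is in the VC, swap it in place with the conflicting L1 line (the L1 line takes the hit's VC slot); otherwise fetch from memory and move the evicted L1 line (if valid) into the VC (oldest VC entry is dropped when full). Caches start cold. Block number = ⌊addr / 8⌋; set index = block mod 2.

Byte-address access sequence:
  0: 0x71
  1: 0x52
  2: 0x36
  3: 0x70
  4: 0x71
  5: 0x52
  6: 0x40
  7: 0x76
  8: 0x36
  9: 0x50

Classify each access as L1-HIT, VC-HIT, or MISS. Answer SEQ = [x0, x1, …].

SEQ = [MISS, MISS, MISS, VC-HIT, L1-HIT, VC-HIT, MISS, VC-HIT, VC-HIT, VC-HIT]

#0 0x71→b14/s0 MISS; vc=[]
#1 0x52→b10/s0 MISS; vc=[14]
#2 0x36→b6/s0 MISS; vc=[14,10]
#3 0x70→b14/s0 VC-HIT; vc=[6,10]
#4 0x71→b14/s0 L1-HIT; vc=[6,10]
#5 0x52→b10/s0 VC-HIT; vc=[6,14]
#6 0x40→b8/s0 MISS; vc=[6,14,10]
#7 0x76→b14/s0 VC-HIT; vc=[6,8,10]
#8 0x36→b6/s0 VC-HIT; vc=[14,8,10]
#9 0x50→b10/s0 VC-HIT; vc=[14,8,6]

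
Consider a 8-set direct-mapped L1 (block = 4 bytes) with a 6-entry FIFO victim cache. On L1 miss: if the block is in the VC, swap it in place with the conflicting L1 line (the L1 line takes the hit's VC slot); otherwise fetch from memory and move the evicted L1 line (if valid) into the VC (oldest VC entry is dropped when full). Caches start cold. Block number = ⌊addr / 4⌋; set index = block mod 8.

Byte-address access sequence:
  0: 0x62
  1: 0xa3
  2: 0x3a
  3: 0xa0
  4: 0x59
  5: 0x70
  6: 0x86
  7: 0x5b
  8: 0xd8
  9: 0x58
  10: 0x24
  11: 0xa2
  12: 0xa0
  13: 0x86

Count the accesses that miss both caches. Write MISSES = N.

MISSES = 8

  [0] addr=0x62 blk=24 s=0: MISS | VC []
  [1] addr=0xa3 blk=40 s=0: MISS | VC [24]
  [2] addr=0x3a blk=14 s=6: MISS | VC [24]
  [3] addr=0xa0 blk=40 s=0: L1-HIT | VC [24]
  [4] addr=0x59 blk=22 s=6: MISS | VC [24, 14]
  [5] addr=0x70 blk=28 s=4: MISS | VC [24, 14]
  [6] addr=0x86 blk=33 s=1: MISS | VC [24, 14]
  [7] addr=0x5b blk=22 s=6: L1-HIT | VC [24, 14]
  [8] addr=0xd8 blk=54 s=6: MISS | VC [24, 14, 22]
  [9] addr=0x58 blk=22 s=6: VC-HIT | VC [24, 14, 54]
  [10] addr=0x24 blk=9 s=1: MISS | VC [24, 14, 54, 33]
  [11] addr=0xa2 blk=40 s=0: L1-HIT | VC [24, 14, 54, 33]
  [12] addr=0xa0 blk=40 s=0: L1-HIT | VC [24, 14, 54, 33]
  [13] addr=0x86 blk=33 s=1: VC-HIT | VC [24, 14, 54, 9]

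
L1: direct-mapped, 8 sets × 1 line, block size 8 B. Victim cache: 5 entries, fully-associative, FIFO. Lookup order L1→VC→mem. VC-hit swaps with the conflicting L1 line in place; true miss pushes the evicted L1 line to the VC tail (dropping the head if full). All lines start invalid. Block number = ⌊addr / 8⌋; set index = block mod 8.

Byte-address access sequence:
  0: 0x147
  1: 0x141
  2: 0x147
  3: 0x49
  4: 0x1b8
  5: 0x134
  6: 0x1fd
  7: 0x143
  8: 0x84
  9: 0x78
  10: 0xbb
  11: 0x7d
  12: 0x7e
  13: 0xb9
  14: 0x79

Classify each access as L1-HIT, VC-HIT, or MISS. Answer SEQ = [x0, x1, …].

SEQ = [MISS, L1-HIT, L1-HIT, MISS, MISS, MISS, MISS, L1-HIT, MISS, MISS, MISS, VC-HIT, L1-HIT, VC-HIT, VC-HIT]

0: 0x147 (blk 40, set 0) → MISS  vc=[]
1: 0x141 (blk 40, set 0) → L1-HIT  vc=[]
2: 0x147 (blk 40, set 0) → L1-HIT  vc=[]
3: 0x49 (blk 9, set 1) → MISS  vc=[]
4: 0x1b8 (blk 55, set 7) → MISS  vc=[]
5: 0x134 (blk 38, set 6) → MISS  vc=[]
6: 0x1fd (blk 63, set 7) → MISS  vc=[55]
7: 0x143 (blk 40, set 0) → L1-HIT  vc=[55]
8: 0x84 (blk 16, set 0) → MISS  vc=[55, 40]
9: 0x78 (blk 15, set 7) → MISS  vc=[55, 40, 63]
10: 0xbb (blk 23, set 7) → MISS  vc=[55, 40, 63, 15]
11: 0x7d (blk 15, set 7) → VC-HIT  vc=[55, 40, 63, 23]
12: 0x7e (blk 15, set 7) → L1-HIT  vc=[55, 40, 63, 23]
13: 0xb9 (blk 23, set 7) → VC-HIT  vc=[55, 40, 63, 15]
14: 0x79 (blk 15, set 7) → VC-HIT  vc=[55, 40, 63, 23]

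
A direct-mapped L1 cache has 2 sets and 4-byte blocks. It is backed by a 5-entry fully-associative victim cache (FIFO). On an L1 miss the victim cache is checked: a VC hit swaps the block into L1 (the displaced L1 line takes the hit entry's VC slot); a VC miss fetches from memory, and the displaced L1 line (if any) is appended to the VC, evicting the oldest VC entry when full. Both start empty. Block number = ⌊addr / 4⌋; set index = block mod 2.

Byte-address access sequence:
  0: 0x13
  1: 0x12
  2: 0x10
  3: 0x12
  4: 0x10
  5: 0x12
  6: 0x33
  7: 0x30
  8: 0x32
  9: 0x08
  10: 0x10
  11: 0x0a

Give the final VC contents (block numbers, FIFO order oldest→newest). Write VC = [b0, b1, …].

  [0] addr=0x13 blk=4 s=0: MISS | VC []
  [1] addr=0x12 blk=4 s=0: L1-HIT | VC []
  [2] addr=0x10 blk=4 s=0: L1-HIT | VC []
  [3] addr=0x12 blk=4 s=0: L1-HIT | VC []
  [4] addr=0x10 blk=4 s=0: L1-HIT | VC []
  [5] addr=0x12 blk=4 s=0: L1-HIT | VC []
  [6] addr=0x33 blk=12 s=0: MISS | VC [4]
  [7] addr=0x30 blk=12 s=0: L1-HIT | VC [4]
  [8] addr=0x32 blk=12 s=0: L1-HIT | VC [4]
  [9] addr=0x8 blk=2 s=0: MISS | VC [4, 12]
  [10] addr=0x10 blk=4 s=0: VC-HIT | VC [2, 12]
  [11] addr=0xa blk=2 s=0: VC-HIT | VC [4, 12]

VC = [4, 12]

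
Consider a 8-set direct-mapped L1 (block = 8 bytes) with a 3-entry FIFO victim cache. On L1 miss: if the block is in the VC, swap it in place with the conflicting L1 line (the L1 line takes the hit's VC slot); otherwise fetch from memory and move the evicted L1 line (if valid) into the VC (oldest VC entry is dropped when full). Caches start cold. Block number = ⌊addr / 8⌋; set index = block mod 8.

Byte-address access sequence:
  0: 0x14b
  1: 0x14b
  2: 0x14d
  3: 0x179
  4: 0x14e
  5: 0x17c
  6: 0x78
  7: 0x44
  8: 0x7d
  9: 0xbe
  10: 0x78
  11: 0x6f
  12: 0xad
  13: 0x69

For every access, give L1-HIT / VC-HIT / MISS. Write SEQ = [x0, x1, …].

0: 0x14b (blk 41, set 1) → MISS  vc=[]
1: 0x14b (blk 41, set 1) → L1-HIT  vc=[]
2: 0x14d (blk 41, set 1) → L1-HIT  vc=[]
3: 0x179 (blk 47, set 7) → MISS  vc=[]
4: 0x14e (blk 41, set 1) → L1-HIT  vc=[]
5: 0x17c (blk 47, set 7) → L1-HIT  vc=[]
6: 0x78 (blk 15, set 7) → MISS  vc=[47]
7: 0x44 (blk 8, set 0) → MISS  vc=[47]
8: 0x7d (blk 15, set 7) → L1-HIT  vc=[47]
9: 0xbe (blk 23, set 7) → MISS  vc=[47, 15]
10: 0x78 (blk 15, set 7) → VC-HIT  vc=[47, 23]
11: 0x6f (blk 13, set 5) → MISS  vc=[47, 23]
12: 0xad (blk 21, set 5) → MISS  vc=[47, 23, 13]
13: 0x69 (blk 13, set 5) → VC-HIT  vc=[47, 23, 21]

SEQ = [MISS, L1-HIT, L1-HIT, MISS, L1-HIT, L1-HIT, MISS, MISS, L1-HIT, MISS, VC-HIT, MISS, MISS, VC-HIT]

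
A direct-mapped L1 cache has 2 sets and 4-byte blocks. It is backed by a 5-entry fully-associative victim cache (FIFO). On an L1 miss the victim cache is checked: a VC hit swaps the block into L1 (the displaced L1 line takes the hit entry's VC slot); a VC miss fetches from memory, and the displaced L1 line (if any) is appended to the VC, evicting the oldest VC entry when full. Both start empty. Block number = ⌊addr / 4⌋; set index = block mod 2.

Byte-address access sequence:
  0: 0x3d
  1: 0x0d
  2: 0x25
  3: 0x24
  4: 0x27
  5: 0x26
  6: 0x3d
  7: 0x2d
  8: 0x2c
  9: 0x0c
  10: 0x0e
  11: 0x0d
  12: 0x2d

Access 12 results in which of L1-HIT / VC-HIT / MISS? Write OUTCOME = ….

OUTCOME = VC-HIT

#0 0x3d→b15/s1 MISS; vc=[]
#1 0xd→b3/s1 MISS; vc=[15]
#2 0x25→b9/s1 MISS; vc=[15,3]
#3 0x24→b9/s1 L1-HIT; vc=[15,3]
#4 0x27→b9/s1 L1-HIT; vc=[15,3]
#5 0x26→b9/s1 L1-HIT; vc=[15,3]
#6 0x3d→b15/s1 VC-HIT; vc=[9,3]
#7 0x2d→b11/s1 MISS; vc=[9,3,15]
#8 0x2c→b11/s1 L1-HIT; vc=[9,3,15]
#9 0xc→b3/s1 VC-HIT; vc=[9,11,15]
#10 0xe→b3/s1 L1-HIT; vc=[9,11,15]
#11 0xd→b3/s1 L1-HIT; vc=[9,11,15]
#12 0x2d→b11/s1 VC-HIT; vc=[9,3,15]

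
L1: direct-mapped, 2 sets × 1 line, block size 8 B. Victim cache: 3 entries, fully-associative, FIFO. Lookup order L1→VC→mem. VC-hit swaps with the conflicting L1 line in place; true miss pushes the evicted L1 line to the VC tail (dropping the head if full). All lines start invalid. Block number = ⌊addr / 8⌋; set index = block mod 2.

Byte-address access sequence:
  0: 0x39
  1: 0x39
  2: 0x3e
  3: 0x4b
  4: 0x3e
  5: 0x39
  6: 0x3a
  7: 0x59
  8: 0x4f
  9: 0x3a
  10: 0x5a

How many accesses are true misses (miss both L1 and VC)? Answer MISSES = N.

0: 0x39 (blk 7, set 1) → MISS  vc=[]
1: 0x39 (blk 7, set 1) → L1-HIT  vc=[]
2: 0x3e (blk 7, set 1) → L1-HIT  vc=[]
3: 0x4b (blk 9, set 1) → MISS  vc=[7]
4: 0x3e (blk 7, set 1) → VC-HIT  vc=[9]
5: 0x39 (blk 7, set 1) → L1-HIT  vc=[9]
6: 0x3a (blk 7, set 1) → L1-HIT  vc=[9]
7: 0x59 (blk 11, set 1) → MISS  vc=[9, 7]
8: 0x4f (blk 9, set 1) → VC-HIT  vc=[11, 7]
9: 0x3a (blk 7, set 1) → VC-HIT  vc=[11, 9]
10: 0x5a (blk 11, set 1) → VC-HIT  vc=[7, 9]

MISSES = 3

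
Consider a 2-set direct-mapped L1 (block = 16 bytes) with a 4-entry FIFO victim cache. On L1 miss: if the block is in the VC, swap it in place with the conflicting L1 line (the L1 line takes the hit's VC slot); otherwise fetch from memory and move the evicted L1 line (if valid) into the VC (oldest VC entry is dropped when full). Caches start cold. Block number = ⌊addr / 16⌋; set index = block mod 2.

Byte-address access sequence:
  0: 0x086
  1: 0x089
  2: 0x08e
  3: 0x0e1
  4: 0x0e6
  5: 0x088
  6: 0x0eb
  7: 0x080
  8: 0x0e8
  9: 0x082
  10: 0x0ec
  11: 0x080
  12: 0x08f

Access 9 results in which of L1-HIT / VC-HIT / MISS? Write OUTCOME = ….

#0 0x86→b8/s0 MISS; vc=[]
#1 0x89→b8/s0 L1-HIT; vc=[]
#2 0x8e→b8/s0 L1-HIT; vc=[]
#3 0xe1→b14/s0 MISS; vc=[8]
#4 0xe6→b14/s0 L1-HIT; vc=[8]
#5 0x88→b8/s0 VC-HIT; vc=[14]
#6 0xeb→b14/s0 VC-HIT; vc=[8]
#7 0x80→b8/s0 VC-HIT; vc=[14]
#8 0xe8→b14/s0 VC-HIT; vc=[8]
#9 0x82→b8/s0 VC-HIT; vc=[14]
#10 0xec→b14/s0 VC-HIT; vc=[8]
#11 0x80→b8/s0 VC-HIT; vc=[14]
#12 0x8f→b8/s0 L1-HIT; vc=[14]

OUTCOME = VC-HIT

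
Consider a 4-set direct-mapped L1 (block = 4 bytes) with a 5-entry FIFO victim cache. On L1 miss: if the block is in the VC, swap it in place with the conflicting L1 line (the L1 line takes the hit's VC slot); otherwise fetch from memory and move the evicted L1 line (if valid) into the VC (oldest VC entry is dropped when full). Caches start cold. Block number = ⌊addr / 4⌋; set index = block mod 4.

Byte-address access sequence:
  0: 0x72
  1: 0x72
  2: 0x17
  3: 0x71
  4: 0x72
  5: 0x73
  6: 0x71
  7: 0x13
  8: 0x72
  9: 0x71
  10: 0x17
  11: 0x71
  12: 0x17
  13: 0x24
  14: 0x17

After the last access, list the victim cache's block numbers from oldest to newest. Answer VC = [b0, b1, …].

#0 0x72→b28/s0 MISS; vc=[]
#1 0x72→b28/s0 L1-HIT; vc=[]
#2 0x17→b5/s1 MISS; vc=[]
#3 0x71→b28/s0 L1-HIT; vc=[]
#4 0x72→b28/s0 L1-HIT; vc=[]
#5 0x73→b28/s0 L1-HIT; vc=[]
#6 0x71→b28/s0 L1-HIT; vc=[]
#7 0x13→b4/s0 MISS; vc=[28]
#8 0x72→b28/s0 VC-HIT; vc=[4]
#9 0x71→b28/s0 L1-HIT; vc=[4]
#10 0x17→b5/s1 L1-HIT; vc=[4]
#11 0x71→b28/s0 L1-HIT; vc=[4]
#12 0x17→b5/s1 L1-HIT; vc=[4]
#13 0x24→b9/s1 MISS; vc=[4,5]
#14 0x17→b5/s1 VC-HIT; vc=[4,9]

VC = [4, 9]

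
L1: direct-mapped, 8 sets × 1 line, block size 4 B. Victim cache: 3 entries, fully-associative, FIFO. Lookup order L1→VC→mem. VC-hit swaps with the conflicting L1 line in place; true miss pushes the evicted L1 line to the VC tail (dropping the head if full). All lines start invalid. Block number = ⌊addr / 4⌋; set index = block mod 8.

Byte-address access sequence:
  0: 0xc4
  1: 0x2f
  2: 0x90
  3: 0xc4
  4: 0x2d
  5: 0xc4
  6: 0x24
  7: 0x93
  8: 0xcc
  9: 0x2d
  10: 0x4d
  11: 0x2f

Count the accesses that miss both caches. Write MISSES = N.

0: 0xc4 (blk 49, set 1) → MISS  vc=[]
1: 0x2f (blk 11, set 3) → MISS  vc=[]
2: 0x90 (blk 36, set 4) → MISS  vc=[]
3: 0xc4 (blk 49, set 1) → L1-HIT  vc=[]
4: 0x2d (blk 11, set 3) → L1-HIT  vc=[]
5: 0xc4 (blk 49, set 1) → L1-HIT  vc=[]
6: 0x24 (blk 9, set 1) → MISS  vc=[49]
7: 0x93 (blk 36, set 4) → L1-HIT  vc=[49]
8: 0xcc (blk 51, set 3) → MISS  vc=[49, 11]
9: 0x2d (blk 11, set 3) → VC-HIT  vc=[49, 51]
10: 0x4d (blk 19, set 3) → MISS  vc=[49, 51, 11]
11: 0x2f (blk 11, set 3) → VC-HIT  vc=[49, 51, 19]

MISSES = 6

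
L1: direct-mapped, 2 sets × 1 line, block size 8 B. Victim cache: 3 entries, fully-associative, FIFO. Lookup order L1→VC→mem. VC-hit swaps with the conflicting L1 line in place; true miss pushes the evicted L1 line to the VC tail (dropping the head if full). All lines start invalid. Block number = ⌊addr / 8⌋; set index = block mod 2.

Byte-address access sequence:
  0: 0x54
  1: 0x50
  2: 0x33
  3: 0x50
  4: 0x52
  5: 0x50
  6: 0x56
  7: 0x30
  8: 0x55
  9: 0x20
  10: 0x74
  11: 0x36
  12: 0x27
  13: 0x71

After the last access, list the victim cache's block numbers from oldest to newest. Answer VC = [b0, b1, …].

  [0] addr=0x54 blk=10 s=0: MISS | VC []
  [1] addr=0x50 blk=10 s=0: L1-HIT | VC []
  [2] addr=0x33 blk=6 s=0: MISS | VC [10]
  [3] addr=0x50 blk=10 s=0: VC-HIT | VC [6]
  [4] addr=0x52 blk=10 s=0: L1-HIT | VC [6]
  [5] addr=0x50 blk=10 s=0: L1-HIT | VC [6]
  [6] addr=0x56 blk=10 s=0: L1-HIT | VC [6]
  [7] addr=0x30 blk=6 s=0: VC-HIT | VC [10]
  [8] addr=0x55 blk=10 s=0: VC-HIT | VC [6]
  [9] addr=0x20 blk=4 s=0: MISS | VC [6, 10]
  [10] addr=0x74 blk=14 s=0: MISS | VC [6, 10, 4]
  [11] addr=0x36 blk=6 s=0: VC-HIT | VC [14, 10, 4]
  [12] addr=0x27 blk=4 s=0: VC-HIT | VC [14, 10, 6]
  [13] addr=0x71 blk=14 s=0: VC-HIT | VC [4, 10, 6]

VC = [4, 10, 6]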